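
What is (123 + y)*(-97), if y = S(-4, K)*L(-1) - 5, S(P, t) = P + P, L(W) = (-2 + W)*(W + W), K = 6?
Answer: -6790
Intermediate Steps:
L(W) = 2*W*(-2 + W) (L(W) = (-2 + W)*(2*W) = 2*W*(-2 + W))
S(P, t) = 2*P
y = -53 (y = (2*(-4))*(2*(-1)*(-2 - 1)) - 5 = -16*(-1)*(-3) - 5 = -8*6 - 5 = -48 - 5 = -53)
(123 + y)*(-97) = (123 - 53)*(-97) = 70*(-97) = -6790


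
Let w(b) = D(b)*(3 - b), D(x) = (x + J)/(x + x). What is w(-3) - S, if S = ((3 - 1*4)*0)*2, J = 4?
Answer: -1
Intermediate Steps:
D(x) = (4 + x)/(2*x) (D(x) = (x + 4)/(x + x) = (4 + x)/((2*x)) = (1/(2*x))*(4 + x) = (4 + x)/(2*x))
w(b) = (3 - b)*(4 + b)/(2*b) (w(b) = ((4 + b)/(2*b))*(3 - b) = (3 - b)*(4 + b)/(2*b))
S = 0 (S = ((3 - 4)*0)*2 = -1*0*2 = 0*2 = 0)
w(-3) - S = (½)*(12 - 1*(-3) - 1*(-3)²)/(-3) - 1*0 = (½)*(-⅓)*(12 + 3 - 1*9) + 0 = (½)*(-⅓)*(12 + 3 - 9) + 0 = (½)*(-⅓)*6 + 0 = -1 + 0 = -1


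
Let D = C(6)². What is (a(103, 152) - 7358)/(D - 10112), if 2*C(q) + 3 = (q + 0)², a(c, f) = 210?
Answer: 28592/39359 ≈ 0.72644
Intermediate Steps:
C(q) = -3/2 + q²/2 (C(q) = -3/2 + (q + 0)²/2 = -3/2 + q²/2)
D = 1089/4 (D = (-3/2 + (½)*6²)² = (-3/2 + (½)*36)² = (-3/2 + 18)² = (33/2)² = 1089/4 ≈ 272.25)
(a(103, 152) - 7358)/(D - 10112) = (210 - 7358)/(1089/4 - 10112) = -7148/(-39359/4) = -7148*(-4/39359) = 28592/39359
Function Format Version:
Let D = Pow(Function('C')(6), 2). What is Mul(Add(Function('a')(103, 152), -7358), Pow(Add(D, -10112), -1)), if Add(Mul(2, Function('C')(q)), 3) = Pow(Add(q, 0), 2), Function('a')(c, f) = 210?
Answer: Rational(28592, 39359) ≈ 0.72644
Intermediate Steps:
Function('C')(q) = Add(Rational(-3, 2), Mul(Rational(1, 2), Pow(q, 2))) (Function('C')(q) = Add(Rational(-3, 2), Mul(Rational(1, 2), Pow(Add(q, 0), 2))) = Add(Rational(-3, 2), Mul(Rational(1, 2), Pow(q, 2))))
D = Rational(1089, 4) (D = Pow(Add(Rational(-3, 2), Mul(Rational(1, 2), Pow(6, 2))), 2) = Pow(Add(Rational(-3, 2), Mul(Rational(1, 2), 36)), 2) = Pow(Add(Rational(-3, 2), 18), 2) = Pow(Rational(33, 2), 2) = Rational(1089, 4) ≈ 272.25)
Mul(Add(Function('a')(103, 152), -7358), Pow(Add(D, -10112), -1)) = Mul(Add(210, -7358), Pow(Add(Rational(1089, 4), -10112), -1)) = Mul(-7148, Pow(Rational(-39359, 4), -1)) = Mul(-7148, Rational(-4, 39359)) = Rational(28592, 39359)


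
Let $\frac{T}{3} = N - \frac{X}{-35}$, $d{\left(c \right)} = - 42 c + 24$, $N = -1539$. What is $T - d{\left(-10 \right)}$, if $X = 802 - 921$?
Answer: $- \frac{25356}{5} \approx -5071.2$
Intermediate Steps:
$X = -119$ ($X = 802 - 921 = -119$)
$d{\left(c \right)} = 24 - 42 c$
$T = - \frac{23136}{5}$ ($T = 3 \left(-1539 - - \frac{119}{-35}\right) = 3 \left(-1539 - \left(-119\right) \left(- \frac{1}{35}\right)\right) = 3 \left(-1539 - \frac{17}{5}\right) = 3 \left(- \frac{7712}{5}\right) = - \frac{23136}{5} \approx -4627.2$)
$T - d{\left(-10 \right)} = - \frac{23136}{5} - \left(24 - -420\right) = - \frac{23136}{5} - \left(24 + 420\right) = - \frac{23136}{5} - 444 = - \frac{25356}{5}$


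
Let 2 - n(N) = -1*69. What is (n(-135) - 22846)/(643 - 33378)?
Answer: 4555/6547 ≈ 0.69574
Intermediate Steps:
n(N) = 71 (n(N) = 2 - (-1)*69 = 2 - 1*(-69) = 2 + 69 = 71)
(n(-135) - 22846)/(643 - 33378) = (71 - 22846)/(643 - 33378) = -22775/(-32735) = -22775*(-1/32735) = 4555/6547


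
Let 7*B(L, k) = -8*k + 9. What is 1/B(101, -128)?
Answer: 7/1033 ≈ 0.0067764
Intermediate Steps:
B(L, k) = 9/7 - 8*k/7 (B(L, k) = (-8*k + 9)/7 = (9 - 8*k)/7 = 9/7 - 8*k/7)
1/B(101, -128) = 1/(9/7 - 8/7*(-128)) = 1/(9/7 + 1024/7) = 1/(1033/7) = 7/1033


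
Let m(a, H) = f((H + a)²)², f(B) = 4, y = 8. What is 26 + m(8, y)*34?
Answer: 570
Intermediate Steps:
m(a, H) = 16 (m(a, H) = 4² = 16)
26 + m(8, y)*34 = 26 + 16*34 = 26 + 544 = 570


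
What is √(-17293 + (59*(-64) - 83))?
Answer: 4*I*√1322 ≈ 145.44*I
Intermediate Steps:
√(-17293 + (59*(-64) - 83)) = √(-17293 + (-3776 - 83)) = √(-17293 - 3859) = √(-21152) = 4*I*√1322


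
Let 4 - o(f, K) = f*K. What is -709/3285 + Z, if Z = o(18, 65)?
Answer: -3831019/3285 ≈ -1166.2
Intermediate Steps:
o(f, K) = 4 - K*f (o(f, K) = 4 - f*K = 4 - K*f)
Z = -1166 (Z = 4 - 1*65*18 = 4 - 1170 = -1166)
-709/3285 + Z = -709/3285 - 1166 = -3831019/3285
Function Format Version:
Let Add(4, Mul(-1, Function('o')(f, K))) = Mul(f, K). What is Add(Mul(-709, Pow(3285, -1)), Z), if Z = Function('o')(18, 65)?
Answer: Rational(-3831019, 3285) ≈ -1166.2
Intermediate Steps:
Function('o')(f, K) = Add(4, Mul(-1, K, f)) (Function('o')(f, K) = Add(4, Mul(-1, Mul(f, K))) = Add(4, Mul(-1, Mul(K, f))) = Add(4, Mul(-1, K, f)))
Z = -1166 (Z = Add(4, Mul(-1, 65, 18)) = Add(4, -1170) = -1166)
Add(Mul(-709, Pow(3285, -1)), Z) = Add(Mul(-709, Pow(3285, -1)), -1166) = Add(Mul(-709, Rational(1, 3285)), -1166) = Add(Rational(-709, 3285), -1166) = Rational(-3831019, 3285)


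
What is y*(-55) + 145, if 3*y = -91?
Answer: 5440/3 ≈ 1813.3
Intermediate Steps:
y = -91/3 (y = (⅓)*(-91) = -91/3 ≈ -30.333)
y*(-55) + 145 = -91/3*(-55) + 145 = 5005/3 + 145 = 5440/3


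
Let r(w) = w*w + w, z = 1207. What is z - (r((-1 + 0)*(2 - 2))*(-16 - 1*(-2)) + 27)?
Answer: 1180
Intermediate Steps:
r(w) = w + w² (r(w) = w² + w = w + w²)
z - (r((-1 + 0)*(2 - 2))*(-16 - 1*(-2)) + 27) = 1207 - ((((-1 + 0)*(2 - 2))*(1 + (-1 + 0)*(2 - 2)))*(-16 - 1*(-2)) + 27) = 1207 - (((-1*0)*(1 - 1*0))*(-16 + 2) + 27) = 1207 - ((0*(1 + 0))*(-14) + 27) = 1207 - ((0*1)*(-14) + 27) = 1207 - (0*(-14) + 27) = 1207 - (0 + 27) = 1207 - 1*27 = 1207 - 27 = 1180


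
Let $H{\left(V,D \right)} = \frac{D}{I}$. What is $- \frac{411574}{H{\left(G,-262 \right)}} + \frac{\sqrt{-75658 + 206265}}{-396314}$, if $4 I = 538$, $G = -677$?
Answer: $\frac{55356703}{262} - \frac{\sqrt{130607}}{396314} \approx 2.1129 \cdot 10^{5}$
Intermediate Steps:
$I = \frac{269}{2}$ ($I = \frac{1}{4} \cdot 538 = \frac{269}{2} \approx 134.5$)
$H{\left(V,D \right)} = \frac{2 D}{269}$ ($H{\left(V,D \right)} = \frac{D}{\frac{269}{2}} = D \frac{2}{269} = \frac{2 D}{269}$)
$- \frac{411574}{H{\left(G,-262 \right)}} + \frac{\sqrt{-75658 + 206265}}{-396314} = - \frac{411574}{\frac{2}{269} \left(-262\right)} + \frac{\sqrt{-75658 + 206265}}{-396314} = - \frac{411574}{- \frac{524}{269}} + \sqrt{130607} \left(- \frac{1}{396314}\right) = \left(-411574\right) \left(- \frac{269}{524}\right) - \frac{\sqrt{130607}}{396314} = \frac{55356703}{262} - \frac{\sqrt{130607}}{396314}$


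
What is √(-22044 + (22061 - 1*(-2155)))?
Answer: 2*√543 ≈ 46.605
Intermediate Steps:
√(-22044 + (22061 - 1*(-2155))) = √(-22044 + (22061 + 2155)) = √(-22044 + 24216) = √2172 = 2*√543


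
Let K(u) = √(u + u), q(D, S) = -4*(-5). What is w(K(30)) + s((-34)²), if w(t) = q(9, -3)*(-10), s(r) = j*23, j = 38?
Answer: 674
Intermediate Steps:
q(D, S) = 20
K(u) = √2*√u (K(u) = √(2*u) = √2*√u)
s(r) = 874 (s(r) = 38*23 = 874)
w(t) = -200 (w(t) = 20*(-10) = -200)
w(K(30)) + s((-34)²) = -200 + 874 = 674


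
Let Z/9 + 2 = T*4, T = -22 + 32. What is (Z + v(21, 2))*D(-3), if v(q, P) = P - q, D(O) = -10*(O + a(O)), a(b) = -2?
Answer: 16150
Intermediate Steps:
T = 10
D(O) = 20 - 10*O (D(O) = -10*(O - 2) = -10*(-2 + O) = 20 - 10*O)
Z = 342 (Z = -18 + 9*(10*4) = -18 + 9*40 = -18 + 360 = 342)
(Z + v(21, 2))*D(-3) = (342 + (2 - 1*21))*(20 - 10*(-3)) = (342 + (2 - 21))*(20 + 30) = (342 - 19)*50 = 323*50 = 16150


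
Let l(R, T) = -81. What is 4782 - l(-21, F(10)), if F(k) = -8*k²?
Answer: 4863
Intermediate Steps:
4782 - l(-21, F(10)) = 4782 - 1*(-81) = 4782 + 81 = 4863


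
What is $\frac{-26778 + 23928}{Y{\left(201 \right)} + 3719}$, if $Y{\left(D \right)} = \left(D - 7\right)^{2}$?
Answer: $- \frac{190}{2757} \approx -0.068915$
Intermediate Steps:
$Y{\left(D \right)} = \left(-7 + D\right)^{2}$
$\frac{-26778 + 23928}{Y{\left(201 \right)} + 3719} = \frac{-26778 + 23928}{\left(-7 + 201\right)^{2} + 3719} = - \frac{2850}{194^{2} + 3719} = - \frac{2850}{37636 + 3719} = - \frac{2850}{41355} = \left(-2850\right) \frac{1}{41355} = - \frac{190}{2757}$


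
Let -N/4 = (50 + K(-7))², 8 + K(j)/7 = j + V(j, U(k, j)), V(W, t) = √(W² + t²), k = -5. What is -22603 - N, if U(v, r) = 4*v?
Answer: 77501 - 3080*√449 ≈ 12237.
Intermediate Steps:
K(j) = -56 + 7*j + 7*√(400 + j²) (K(j) = -56 + 7*(j + √(j² + (4*(-5))²)) = -56 + 7*(j + √(j² + (-20)²)) = -56 + 7*(j + √(j² + 400)) = -56 + 7*(j + √(400 + j²)) = -56 + (7*j + 7*√(400 + j²)) = -56 + 7*j + 7*√(400 + j²))
N = -4*(-55 + 7*√449)² (N = -4*(50 + (-56 + 7*(-7) + 7*√(400 + (-7)²)))² = -4*(50 + (-56 - 49 + 7*√(400 + 49)))² = -4*(50 + (-56 - 49 + 7*√449))² = -4*(50 + (-105 + 7*√449))² = -4*(-55 + 7*√449)² ≈ -34840.)
-22603 - N = -22603 - (-100104 + 3080*√449) = -22603 + (100104 - 3080*√449) = 77501 - 3080*√449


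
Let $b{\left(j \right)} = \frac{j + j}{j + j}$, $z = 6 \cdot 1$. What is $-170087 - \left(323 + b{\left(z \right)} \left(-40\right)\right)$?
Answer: $-170370$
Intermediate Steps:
$z = 6$
$b{\left(j \right)} = 1$ ($b{\left(j \right)} = \frac{2 j}{2 j} = 2 j \frac{1}{2 j} = 1$)
$-170087 - \left(323 + b{\left(z \right)} \left(-40\right)\right) = -170087 - \left(323 + 1 \left(-40\right)\right) = -170087 - \left(323 - 40\right) = -170087 - 283 = -170370$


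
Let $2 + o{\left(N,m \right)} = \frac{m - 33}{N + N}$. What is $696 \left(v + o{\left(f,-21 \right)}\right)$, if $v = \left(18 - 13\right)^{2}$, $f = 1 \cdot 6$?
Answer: $12876$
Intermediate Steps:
$f = 6$
$o{\left(N,m \right)} = -2 + \frac{-33 + m}{2 N}$ ($o{\left(N,m \right)} = -2 + \frac{m - 33}{N + N} = -2 + \frac{-33 + m}{2 N}$)
$v = 25$ ($v = 5^{2} = 25$)
$696 \left(v + o{\left(f,-21 \right)}\right) = 696 \left(25 + \frac{-33 - 21 - 24}{2 \cdot 6}\right) = 696 \left(25 + \frac{1}{2} \cdot \frac{1}{6} \left(-33 - 21 - 24\right)\right) = 696 \left(25 + \frac{1}{2} \cdot \frac{1}{6} \left(-78\right)\right) = 696 \left(25 - \frac{13}{2}\right) = 696 \cdot \frac{37}{2} = 12876$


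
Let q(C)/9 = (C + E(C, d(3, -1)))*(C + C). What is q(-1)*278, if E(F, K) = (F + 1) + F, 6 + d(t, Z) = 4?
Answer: 10008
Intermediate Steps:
d(t, Z) = -2 (d(t, Z) = -6 + 4 = -2)
E(F, K) = 1 + 2*F (E(F, K) = (1 + F) + F = 1 + 2*F)
q(C) = 18*C*(1 + 3*C) (q(C) = 9*((C + (1 + 2*C))*(C + C)) = 9*((1 + 3*C)*(2*C)) = 9*(2*C*(1 + 3*C)) = 18*C*(1 + 3*C))
q(-1)*278 = (18*(-1)*(1 + 3*(-1)))*278 = (18*(-1)*(1 - 3))*278 = (18*(-1)*(-2))*278 = 36*278 = 10008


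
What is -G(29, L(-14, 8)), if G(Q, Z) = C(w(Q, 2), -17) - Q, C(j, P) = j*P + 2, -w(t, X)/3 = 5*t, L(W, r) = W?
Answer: -7368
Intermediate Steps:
w(t, X) = -15*t
C(j, P) = 2 + P*j (C(j, P) = P*j + 2 = 2 + P*j)
G(Q, Z) = 2 + 254*Q (G(Q, Z) = (2 - (-255)*Q) - Q = (2 + 255*Q) - Q = 2 + 254*Q)
-G(29, L(-14, 8)) = -(2 + 254*29) = -(2 + 7366) = -1*7368 = -7368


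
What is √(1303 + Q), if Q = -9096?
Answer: I*√7793 ≈ 88.278*I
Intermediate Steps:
√(1303 + Q) = √(1303 - 9096) = √(-7793) = I*√7793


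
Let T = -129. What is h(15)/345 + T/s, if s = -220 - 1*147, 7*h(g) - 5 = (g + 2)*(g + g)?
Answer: 100108/177261 ≈ 0.56475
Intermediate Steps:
h(g) = 5/7 + 2*g*(2 + g)/7 (h(g) = 5/7 + ((g + 2)*(g + g))/7 = 5/7 + ((2 + g)*(2*g))/7 = 5/7 + (2*g*(2 + g))/7 = 5/7 + 2*g*(2 + g)/7)
s = -367 (s = -220 - 147 = -367)
h(15)/345 + T/s = (5/7 + (2/7)*15² + (4/7)*15)/345 - 129/(-367) = (5/7 + (2/7)*225 + 60/7)*(1/345) - 129*(-1/367) = (5/7 + 450/7 + 60/7)*(1/345) + 129/367 = (515/7)*(1/345) + 129/367 = 103/483 + 129/367 = 100108/177261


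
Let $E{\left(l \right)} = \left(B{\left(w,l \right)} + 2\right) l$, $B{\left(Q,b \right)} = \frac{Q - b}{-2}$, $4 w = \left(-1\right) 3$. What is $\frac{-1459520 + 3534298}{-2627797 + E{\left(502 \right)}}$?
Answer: $- \frac{8299112}{10002411} \approx -0.82971$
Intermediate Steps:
$w = - \frac{3}{4}$ ($w = \frac{\left(-1\right) 3}{4} = \frac{1}{4} \left(-3\right) = - \frac{3}{4} \approx -0.75$)
$B{\left(Q,b \right)} = \frac{b}{2} - \frac{Q}{2}$ ($B{\left(Q,b \right)} = \left(Q - b\right) \left(- \frac{1}{2}\right) = \frac{b}{2} - \frac{Q}{2}$)
$E{\left(l \right)} = l \left(\frac{19}{8} + \frac{l}{2}\right)$ ($E{\left(l \right)} = \left(\left(\frac{l}{2} - - \frac{3}{8}\right) + 2\right) l = \left(\left(\frac{l}{2} + \frac{3}{8}\right) + 2\right) l = \left(\left(\frac{3}{8} + \frac{l}{2}\right) + 2\right) l = \left(\frac{19}{8} + \frac{l}{2}\right) l = l \left(\frac{19}{8} + \frac{l}{2}\right)$)
$\frac{-1459520 + 3534298}{-2627797 + E{\left(502 \right)}} = \frac{-1459520 + 3534298}{-2627797 + \frac{1}{8} \cdot 502 \left(19 + 4 \cdot 502\right)} = \frac{2074778}{-2627797 + \frac{1}{8} \cdot 502 \left(19 + 2008\right)} = \frac{2074778}{-2627797 + \frac{1}{8} \cdot 502 \cdot 2027} = \frac{2074778}{-2627797 + \frac{508777}{4}} = \frac{2074778}{- \frac{10002411}{4}} = 2074778 \left(- \frac{4}{10002411}\right) = - \frac{8299112}{10002411}$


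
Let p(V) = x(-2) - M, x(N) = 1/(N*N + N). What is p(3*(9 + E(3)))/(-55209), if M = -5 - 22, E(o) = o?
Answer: -5/10038 ≈ -0.00049811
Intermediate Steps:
M = -27
x(N) = 1/(N + N²) (x(N) = 1/(N² + N) = 1/(N + N²))
p(V) = 55/2 (p(V) = 1/((-2)*(1 - 2)) - 1*(-27) = -½/(-1) + 27 = -½*(-1) + 27 = ½ + 27 = 55/2)
p(3*(9 + E(3)))/(-55209) = (55/2)/(-55209) = (55/2)*(-1/55209) = -5/10038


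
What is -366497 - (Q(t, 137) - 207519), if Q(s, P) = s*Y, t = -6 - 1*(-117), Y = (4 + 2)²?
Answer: -162974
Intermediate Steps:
Y = 36 (Y = 6² = 36)
t = 111 (t = -6 + 117 = 111)
Q(s, P) = 36*s (Q(s, P) = s*36 = 36*s)
-366497 - (Q(t, 137) - 207519) = -366497 - (36*111 - 207519) = -366497 - (3996 - 207519) = -366497 - 1*(-203523) = -366497 + 203523 = -162974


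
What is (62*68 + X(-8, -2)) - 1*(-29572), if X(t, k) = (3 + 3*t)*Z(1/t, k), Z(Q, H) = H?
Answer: 33830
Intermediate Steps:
X(t, k) = k*(3 + 3*t) (X(t, k) = (3 + 3*t)*k = k*(3 + 3*t))
(62*68 + X(-8, -2)) - 1*(-29572) = (62*68 + 3*(-2)*(1 - 8)) - 1*(-29572) = (4216 + 3*(-2)*(-7)) + 29572 = (4216 + 42) + 29572 = 4258 + 29572 = 33830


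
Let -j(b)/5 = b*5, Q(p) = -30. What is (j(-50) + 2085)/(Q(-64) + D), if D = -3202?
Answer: -3335/3232 ≈ -1.0319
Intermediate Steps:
j(b) = -25*b (j(b) = -5*b*5 = -25*b)
(j(-50) + 2085)/(Q(-64) + D) = (-25*(-50) + 2085)/(-30 - 3202) = (1250 + 2085)/(-3232) = 3335*(-1/3232) = -3335/3232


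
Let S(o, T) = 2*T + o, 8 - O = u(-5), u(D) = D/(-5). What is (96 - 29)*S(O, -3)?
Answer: 67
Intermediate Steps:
u(D) = -D/5 (u(D) = D*(-⅕) = -D/5)
O = 7 (O = 8 - (-1)*(-5)/5 = 8 - 1*1 = 8 - 1 = 7)
S(o, T) = o + 2*T
(96 - 29)*S(O, -3) = (96 - 29)*(7 + 2*(-3)) = 67*(7 - 6) = 67*1 = 67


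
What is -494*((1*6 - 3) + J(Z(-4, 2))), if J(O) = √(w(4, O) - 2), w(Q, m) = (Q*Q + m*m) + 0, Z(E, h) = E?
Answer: -1482 - 494*√30 ≈ -4187.8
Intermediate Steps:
w(Q, m) = Q² + m² (w(Q, m) = (Q² + m²) + 0 = Q² + m²)
J(O) = √(14 + O²) (J(O) = √((4² + O²) - 2) = √((16 + O²) - 2) = √(14 + O²))
-494*((1*6 - 3) + J(Z(-4, 2))) = -494*((1*6 - 3) + √(14 + (-4)²)) = -494*((6 - 3) + √(14 + 16)) = -494*(3 + √30) = -1482 - 494*√30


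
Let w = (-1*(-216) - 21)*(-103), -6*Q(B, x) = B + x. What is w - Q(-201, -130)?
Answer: -120841/6 ≈ -20140.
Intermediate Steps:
Q(B, x) = -B/6 - x/6 (Q(B, x) = -(B + x)/6 = -B/6 - x/6)
w = -20085 (w = (216 - 21)*(-103) = 195*(-103) = -20085)
w - Q(-201, -130) = -20085 - (-⅙*(-201) - ⅙*(-130)) = -20085 - (67/2 + 65/3) = -20085 - 1*331/6 = -20085 - 331/6 = -120841/6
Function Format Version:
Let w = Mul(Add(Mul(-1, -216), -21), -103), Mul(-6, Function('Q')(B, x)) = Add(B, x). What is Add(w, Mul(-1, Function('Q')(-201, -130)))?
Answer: Rational(-120841, 6) ≈ -20140.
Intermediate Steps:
Function('Q')(B, x) = Add(Mul(Rational(-1, 6), B), Mul(Rational(-1, 6), x)) (Function('Q')(B, x) = Mul(Rational(-1, 6), Add(B, x)) = Add(Mul(Rational(-1, 6), B), Mul(Rational(-1, 6), x)))
w = -20085 (w = Mul(Add(216, -21), -103) = Mul(195, -103) = -20085)
Add(w, Mul(-1, Function('Q')(-201, -130))) = Add(-20085, Mul(-1, Add(Mul(Rational(-1, 6), -201), Mul(Rational(-1, 6), -130)))) = Add(-20085, Mul(-1, Add(Rational(67, 2), Rational(65, 3)))) = Add(-20085, Mul(-1, Rational(331, 6))) = Add(-20085, Rational(-331, 6)) = Rational(-120841, 6)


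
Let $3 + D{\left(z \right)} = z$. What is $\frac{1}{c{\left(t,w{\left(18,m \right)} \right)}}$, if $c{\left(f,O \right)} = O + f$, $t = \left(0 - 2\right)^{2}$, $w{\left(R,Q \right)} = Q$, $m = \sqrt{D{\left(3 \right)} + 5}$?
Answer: $\frac{4}{11} - \frac{\sqrt{5}}{11} \approx 0.16036$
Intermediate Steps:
$D{\left(z \right)} = -3 + z$
$m = \sqrt{5}$ ($m = \sqrt{\left(-3 + 3\right) + 5} = \sqrt{0 + 5} = \sqrt{5} \approx 2.2361$)
$t = 4$ ($t = \left(-2\right)^{2} = 4$)
$\frac{1}{c{\left(t,w{\left(18,m \right)} \right)}} = \frac{1}{\sqrt{5} + 4} = \frac{1}{4 + \sqrt{5}}$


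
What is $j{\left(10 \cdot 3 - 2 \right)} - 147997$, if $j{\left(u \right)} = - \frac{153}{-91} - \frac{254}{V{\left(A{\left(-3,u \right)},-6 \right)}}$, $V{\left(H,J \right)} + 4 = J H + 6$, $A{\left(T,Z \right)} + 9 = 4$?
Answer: $- \frac{215492741}{1456} \approx -1.48 \cdot 10^{5}$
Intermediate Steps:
$A{\left(T,Z \right)} = -5$ ($A{\left(T,Z \right)} = -9 + 4 = -5$)
$V{\left(H,J \right)} = 2 + H J$ ($V{\left(H,J \right)} = -4 + \left(J H + 6\right) = -4 + \left(H J + 6\right) = -4 + \left(6 + H J\right) = 2 + H J$)
$j{\left(u \right)} = - \frac{9109}{1456}$ ($j{\left(u \right)} = - \frac{153}{-91} - \frac{254}{2 - -30} = \left(-153\right) \left(- \frac{1}{91}\right) - \frac{254}{2 + 30} = \frac{153}{91} - \frac{254}{32} = \frac{153}{91} - \frac{127}{16} = - \frac{9109}{1456}$)
$j{\left(10 \cdot 3 - 2 \right)} - 147997 = - \frac{9109}{1456} - 147997 = - \frac{215492741}{1456}$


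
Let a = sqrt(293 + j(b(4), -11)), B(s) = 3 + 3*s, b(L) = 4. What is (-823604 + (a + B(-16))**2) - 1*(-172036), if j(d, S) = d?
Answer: -649246 - 270*sqrt(33) ≈ -6.5080e+5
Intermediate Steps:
a = 3*sqrt(33) (a = sqrt(293 + 4) = sqrt(297) = 3*sqrt(33) ≈ 17.234)
(-823604 + (a + B(-16))**2) - 1*(-172036) = (-823604 + (3*sqrt(33) + (3 + 3*(-16)))**2) - 1*(-172036) = (-823604 + (3*sqrt(33) + (3 - 48))**2) + 172036 = (-823604 + (3*sqrt(33) - 45)**2) + 172036 = (-823604 + (-45 + 3*sqrt(33))**2) + 172036 = -651568 + (-45 + 3*sqrt(33))**2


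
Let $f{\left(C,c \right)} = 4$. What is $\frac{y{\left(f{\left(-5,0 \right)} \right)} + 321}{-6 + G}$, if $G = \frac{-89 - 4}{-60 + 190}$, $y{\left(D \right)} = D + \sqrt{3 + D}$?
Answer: $- \frac{42250}{873} - \frac{130 \sqrt{7}}{873} \approx -48.79$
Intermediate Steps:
$G = - \frac{93}{130} \approx -0.71538$
$\frac{y{\left(f{\left(-5,0 \right)} \right)} + 321}{-6 + G} = \frac{\left(4 + \sqrt{3 + 4}\right) + 321}{-6 - \frac{93}{130}} = \frac{\left(4 + \sqrt{7}\right) + 321}{- \frac{873}{130}} = \left(325 + \sqrt{7}\right) \left(- \frac{130}{873}\right) = - \frac{42250}{873} - \frac{130 \sqrt{7}}{873}$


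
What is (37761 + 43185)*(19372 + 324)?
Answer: 1594312416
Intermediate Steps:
(37761 + 43185)*(19372 + 324) = 80946*19696 = 1594312416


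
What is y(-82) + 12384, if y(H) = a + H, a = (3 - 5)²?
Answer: 12306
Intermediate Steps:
a = 4 (a = (-2)² = 4)
y(H) = 4 + H
y(-82) + 12384 = (4 - 82) + 12384 = -78 + 12384 = 12306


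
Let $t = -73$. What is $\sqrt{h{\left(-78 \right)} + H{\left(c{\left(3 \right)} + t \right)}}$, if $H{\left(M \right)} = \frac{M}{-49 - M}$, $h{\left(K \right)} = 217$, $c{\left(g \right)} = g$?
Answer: $\frac{\sqrt{1923}}{3} \approx 14.617$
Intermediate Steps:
$\sqrt{h{\left(-78 \right)} + H{\left(c{\left(3 \right)} + t \right)}} = \sqrt{217 - \frac{3 - 73}{49 + \left(3 - 73\right)}} = \sqrt{217 - - \frac{70}{49 - 70}} = \sqrt{217 - - \frac{70}{-21}} = \sqrt{217 - \left(-70\right) \left(- \frac{1}{21}\right)} = \sqrt{217 - \frac{10}{3}} = \sqrt{\frac{641}{3}} = \frac{\sqrt{1923}}{3}$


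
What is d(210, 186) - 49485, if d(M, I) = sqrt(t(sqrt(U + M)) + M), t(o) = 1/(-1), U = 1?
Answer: -49485 + sqrt(209) ≈ -49471.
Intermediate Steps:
t(o) = -1
d(M, I) = sqrt(-1 + M)
d(210, 186) - 49485 = sqrt(-1 + 210) - 49485 = sqrt(209) - 49485 = -49485 + sqrt(209)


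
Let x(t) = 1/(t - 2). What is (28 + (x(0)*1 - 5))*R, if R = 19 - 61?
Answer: -945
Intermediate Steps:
x(t) = 1/(-2 + t)
R = -42
(28 + (x(0)*1 - 5))*R = (28 + (1/(-2 + 0) - 5))*(-42) = (28 + (1/(-2) - 5))*(-42) = (28 + (-1/2*1 - 5))*(-42) = (28 + (-1/2 - 5))*(-42) = (28 - 11/2)*(-42) = (45/2)*(-42) = -945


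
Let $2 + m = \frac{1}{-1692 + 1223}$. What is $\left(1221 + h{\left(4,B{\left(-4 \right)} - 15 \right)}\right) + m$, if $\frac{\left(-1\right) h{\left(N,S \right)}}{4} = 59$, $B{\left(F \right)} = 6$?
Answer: $\frac{461026}{469} \approx 983.0$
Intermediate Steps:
$h{\left(N,S \right)} = -236$ ($h{\left(N,S \right)} = \left(-4\right) 59 = -236$)
$m = - \frac{939}{469}$ ($m = -2 + \frac{1}{-1692 + 1223} = -2 + \frac{1}{-469} = -2 - \frac{1}{469} = - \frac{939}{469} \approx -2.0021$)
$\left(1221 + h{\left(4,B{\left(-4 \right)} - 15 \right)}\right) + m = \left(1221 - 236\right) - \frac{939}{469} = 985 - \frac{939}{469} = \frac{461026}{469}$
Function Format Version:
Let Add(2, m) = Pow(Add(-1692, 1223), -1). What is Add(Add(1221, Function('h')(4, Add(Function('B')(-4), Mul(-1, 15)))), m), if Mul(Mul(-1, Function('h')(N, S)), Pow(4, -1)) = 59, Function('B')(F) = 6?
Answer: Rational(461026, 469) ≈ 983.00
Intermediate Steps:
Function('h')(N, S) = -236 (Function('h')(N, S) = Mul(-4, 59) = -236)
m = Rational(-939, 469) (m = Add(-2, Pow(Add(-1692, 1223), -1)) = Add(-2, Pow(-469, -1)) = Add(-2, Rational(-1, 469)) = Rational(-939, 469) ≈ -2.0021)
Add(Add(1221, Function('h')(4, Add(Function('B')(-4), Mul(-1, 15)))), m) = Add(Add(1221, -236), Rational(-939, 469)) = Add(985, Rational(-939, 469)) = Rational(461026, 469)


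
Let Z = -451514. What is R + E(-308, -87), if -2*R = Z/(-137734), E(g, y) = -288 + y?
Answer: -51876007/137734 ≈ -376.64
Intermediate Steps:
R = -225757/137734 (R = -(-225757)/(-137734) = -(-225757)*(-1)/137734 = -½*225757/68867 = -225757/137734 ≈ -1.6391)
R + E(-308, -87) = -225757/137734 + (-288 - 87) = -225757/137734 - 375 = -51876007/137734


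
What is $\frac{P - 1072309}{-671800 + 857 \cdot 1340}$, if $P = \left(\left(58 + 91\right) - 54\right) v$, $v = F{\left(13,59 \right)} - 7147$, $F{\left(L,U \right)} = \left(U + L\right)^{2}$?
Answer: $- \frac{209799}{79430} \approx -2.6413$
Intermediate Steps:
$F{\left(L,U \right)} = \left(L + U\right)^{2}$
$v = -1963$ ($v = \left(13 + 59\right)^{2} - 7147 = 72^{2} - 7147 = 5184 - 7147 = -1963$)
$P = -186485$ ($P = \left(\left(58 + 91\right) - 54\right) \left(-1963\right) = \left(149 - 54\right) \left(-1963\right) = 95 \left(-1963\right) = -186485$)
$\frac{P - 1072309}{-671800 + 857 \cdot 1340} = \frac{-186485 - 1072309}{-671800 + 857 \cdot 1340} = - \frac{1258794}{-671800 + 1148380} = - \frac{1258794}{476580} = \left(-1258794\right) \frac{1}{476580} = - \frac{209799}{79430}$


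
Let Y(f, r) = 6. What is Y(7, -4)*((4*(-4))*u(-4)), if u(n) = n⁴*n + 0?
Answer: 98304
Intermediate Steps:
u(n) = n⁵ (u(n) = n⁵ + 0 = n⁵)
Y(7, -4)*((4*(-4))*u(-4)) = 6*((4*(-4))*(-4)⁵) = 6*(-16*(-1024)) = 6*16384 = 98304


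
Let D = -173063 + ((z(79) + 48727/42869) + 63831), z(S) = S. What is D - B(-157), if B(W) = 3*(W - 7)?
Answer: -4658139682/42869 ≈ -1.0866e+5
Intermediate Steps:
B(W) = -21 + 3*W (B(W) = 3*(-7 + W) = -21 + 3*W)
D = -4679231230/42869 (D = -173063 + ((79 + 48727/42869) + 63831) = -173063 + (3435378/42869 + 63831) = -173063 + 2739806517/42869 = -4679231230/42869 ≈ -1.0915e+5)
D - B(-157) = -4679231230/42869 - (-21 + 3*(-157)) = -4679231230/42869 - (-21 - 471) = -4679231230/42869 - 1*(-492) = -4679231230/42869 + 492 = -4658139682/42869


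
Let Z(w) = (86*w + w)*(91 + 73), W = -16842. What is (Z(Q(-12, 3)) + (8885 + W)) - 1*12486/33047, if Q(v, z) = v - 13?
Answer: -12050832365/33047 ≈ -3.6466e+5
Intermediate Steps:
Q(v, z) = -13 + v
Z(w) = 14268*w (Z(w) = (87*w)*164 = 14268*w)
(Z(Q(-12, 3)) + (8885 + W)) - 1*12486/33047 = (14268*(-13 - 12) + (8885 - 16842)) - 1*12486/33047 = (14268*(-25) - 7957) - 12486*1/33047 = (-356700 - 7957) - 12486/33047 = -364657 - 12486/33047 = -12050832365/33047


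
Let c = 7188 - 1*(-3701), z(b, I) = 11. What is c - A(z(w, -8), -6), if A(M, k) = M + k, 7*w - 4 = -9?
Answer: 10884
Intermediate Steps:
w = -5/7 (w = 4/7 + (1/7)*(-9) = 4/7 - 9/7 = -5/7 ≈ -0.71429)
c = 10889 (c = 7188 + 3701 = 10889)
c - A(z(w, -8), -6) = 10889 - (11 - 6) = 10889 - 1*5 = 10889 - 5 = 10884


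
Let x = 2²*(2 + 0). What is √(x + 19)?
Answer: 3*√3 ≈ 5.1962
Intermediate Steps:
x = 8 (x = 4*2 = 8)
√(x + 19) = √(8 + 19) = √27 = 3*√3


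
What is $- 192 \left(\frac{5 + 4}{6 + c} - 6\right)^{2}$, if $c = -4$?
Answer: $-432$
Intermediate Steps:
$- 192 \left(\frac{5 + 4}{6 + c} - 6\right)^{2} = - 192 \left(\frac{5 + 4}{6 - 4} - 6\right)^{2} = - 192 \left(\frac{9}{2} - 6\right)^{2} = - 192 \left(- \frac{3}{2}\right)^{2} = \left(-192\right) \frac{9}{4} = -432$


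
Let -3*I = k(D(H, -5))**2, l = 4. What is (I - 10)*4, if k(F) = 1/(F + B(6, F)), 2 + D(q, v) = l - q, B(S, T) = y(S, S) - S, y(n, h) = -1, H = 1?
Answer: -1081/27 ≈ -40.037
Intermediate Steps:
B(S, T) = -1 - S
D(q, v) = 2 - q (D(q, v) = -2 + (4 - q) = 2 - q)
k(F) = 1/(-7 + F) (k(F) = 1/(F + (-1 - 1*6)) = 1/(F + (-1 - 6)) = 1/(F - 7) = 1/(-7 + F))
I = -1/108 (I = -1/(3*(-7 + (2 - 1*1))**2) = -1/(3*(-7 + (2 - 1))**2) = -1/(3*(-7 + 1)**2) = -(1/(-6))**2/3 = -(-1/6)**2/3 = -1/3*1/36 = -1/108 ≈ -0.0092593)
(I - 10)*4 = (-1/108 - 10)*4 = -1081/108*4 = -1081/27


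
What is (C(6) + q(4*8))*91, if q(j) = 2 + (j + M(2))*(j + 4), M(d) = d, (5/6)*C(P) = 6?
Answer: 561106/5 ≈ 1.1222e+5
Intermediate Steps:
C(P) = 36/5 (C(P) = (6/5)*6 = 36/5)
q(j) = 2 + (2 + j)*(4 + j) (q(j) = 2 + (j + 2)*(j + 4) = 2 + (2 + j)*(4 + j))
(C(6) + q(4*8))*91 = (36/5 + (10 + (4*8)² + 6*(4*8)))*91 = (36/5 + (10 + 32² + 6*32))*91 = (36/5 + (10 + 1024 + 192))*91 = (36/5 + 1226)*91 = (6166/5)*91 = 561106/5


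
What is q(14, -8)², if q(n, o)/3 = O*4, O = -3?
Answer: 1296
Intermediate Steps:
q(n, o) = -36 (q(n, o) = 3*(-3*4) = 3*(-12) = -36)
q(14, -8)² = (-36)² = 1296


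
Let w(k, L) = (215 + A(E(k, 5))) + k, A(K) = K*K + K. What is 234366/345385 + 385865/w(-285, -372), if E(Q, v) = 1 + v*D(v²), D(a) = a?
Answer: 2044864211/82129460 ≈ 24.898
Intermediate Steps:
E(Q, v) = 1 + v³ (E(Q, v) = 1 + v*v² = 1 + v³)
A(K) = K + K² (A(K) = K² + K = K + K²)
w(k, L) = 16217 + k (w(k, L) = (215 + (1 + 5³)*(1 + (1 + 5³))) + k = (215 + (1 + 125)*(1 + (1 + 125))) + k = (215 + 126*(1 + 126)) + k = (215 + 126*127) + k = (215 + 16002) + k = 16217 + k)
234366/345385 + 385865/w(-285, -372) = 234366/345385 + 385865/(16217 - 285) = 234366*(1/345385) + 385865/15932 = 3498/5155 + 385865*(1/15932) = 3498/5155 + 385865/15932 = 2044864211/82129460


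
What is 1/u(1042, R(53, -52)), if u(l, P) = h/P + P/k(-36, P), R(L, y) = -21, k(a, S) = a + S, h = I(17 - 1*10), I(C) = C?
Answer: 57/2 ≈ 28.500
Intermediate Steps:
h = 7 (h = 17 - 1*10 = 17 - 10 = 7)
k(a, S) = S + a
u(l, P) = 7/P + P/(-36 + P) (u(l, P) = 7/P + P/(P - 36) = 7/P + P/(-36 + P))
1/u(1042, R(53, -52)) = 1/(7/(-21) - 21/(-36 - 21)) = 1/(7*(-1/21) - 21/(-57)) = 1/(-1/3 - 21*(-1/57)) = 1/(-1/3 + 7/19) = 1/(2/57) = 57/2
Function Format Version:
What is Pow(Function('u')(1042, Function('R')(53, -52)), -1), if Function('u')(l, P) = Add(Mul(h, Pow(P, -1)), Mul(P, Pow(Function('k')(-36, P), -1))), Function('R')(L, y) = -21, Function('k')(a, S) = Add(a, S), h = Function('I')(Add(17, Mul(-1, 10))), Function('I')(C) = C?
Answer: Rational(57, 2) ≈ 28.500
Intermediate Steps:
h = 7 (h = Add(17, Mul(-1, 10)) = Add(17, -10) = 7)
Function('k')(a, S) = Add(S, a)
Function('u')(l, P) = Add(Mul(7, Pow(P, -1)), Mul(P, Pow(Add(-36, P), -1))) (Function('u')(l, P) = Add(Mul(7, Pow(P, -1)), Mul(P, Pow(Add(P, -36), -1))) = Add(Mul(7, Pow(P, -1)), Mul(P, Pow(Add(-36, P), -1))))
Pow(Function('u')(1042, Function('R')(53, -52)), -1) = Pow(Add(Mul(7, Pow(-21, -1)), Mul(-21, Pow(Add(-36, -21), -1))), -1) = Pow(Add(Mul(7, Rational(-1, 21)), Mul(-21, Pow(-57, -1))), -1) = Pow(Add(Rational(-1, 3), Mul(-21, Rational(-1, 57))), -1) = Pow(Add(Rational(-1, 3), Rational(7, 19)), -1) = Pow(Rational(2, 57), -1) = Rational(57, 2)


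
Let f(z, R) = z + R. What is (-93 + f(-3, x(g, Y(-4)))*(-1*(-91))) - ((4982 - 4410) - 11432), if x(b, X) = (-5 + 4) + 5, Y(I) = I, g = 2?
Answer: 10858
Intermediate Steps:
x(b, X) = 4 (x(b, X) = -1 + 5 = 4)
f(z, R) = R + z
(-93 + f(-3, x(g, Y(-4)))*(-1*(-91))) - ((4982 - 4410) - 11432) = (-93 + (4 - 3)*(-1*(-91))) - ((4982 - 4410) - 11432) = (-93 + 1*91) - (572 - 11432) = (-93 + 91) - 1*(-10860) = -2 + 10860 = 10858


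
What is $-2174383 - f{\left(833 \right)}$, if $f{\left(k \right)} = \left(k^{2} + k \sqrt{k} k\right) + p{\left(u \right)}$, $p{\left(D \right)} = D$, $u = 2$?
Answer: $-2868274 - 4857223 \sqrt{17} \approx -2.2895 \cdot 10^{7}$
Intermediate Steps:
$f{\left(k \right)} = 2 + k^{2} + k^{\frac{5}{2}}$ ($f{\left(k \right)} = \left(k^{2} + k \sqrt{k} k\right) + 2 = \left(k^{2} + k^{\frac{3}{2}} k\right) + 2 = \left(k^{2} + k^{\frac{5}{2}}\right) + 2 = 2 + k^{2} + k^{\frac{5}{2}}$)
$-2174383 - f{\left(833 \right)} = -2174383 - \left(2 + 833^{2} + 833^{\frac{5}{2}}\right) = -2174383 - \left(2 + 693889 + 4857223 \sqrt{17}\right) = -2174383 - \left(693891 + 4857223 \sqrt{17}\right) = -2868274 - 4857223 \sqrt{17}$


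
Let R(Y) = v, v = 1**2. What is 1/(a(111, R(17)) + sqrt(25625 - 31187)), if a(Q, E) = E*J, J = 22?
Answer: 11/3023 - 3*I*sqrt(618)/6046 ≈ 0.0036388 - 0.012335*I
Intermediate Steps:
v = 1
R(Y) = 1
a(Q, E) = 22*E (a(Q, E) = E*22 = 22*E)
1/(a(111, R(17)) + sqrt(25625 - 31187)) = 1/(22*1 + sqrt(25625 - 31187)) = 1/(22 + sqrt(-5562)) = 1/(22 + 3*I*sqrt(618))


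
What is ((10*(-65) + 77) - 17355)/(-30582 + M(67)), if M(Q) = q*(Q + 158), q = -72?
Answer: 996/2599 ≈ 0.38322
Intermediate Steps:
M(Q) = -11376 - 72*Q (M(Q) = -72*(Q + 158) = -72*(158 + Q) = -11376 - 72*Q)
((10*(-65) + 77) - 17355)/(-30582 + M(67)) = ((10*(-65) + 77) - 17355)/(-30582 + (-11376 - 72*67)) = ((-650 + 77) - 17355)/(-30582 + (-11376 - 4824)) = (-573 - 17355)/(-30582 - 16200) = -17928/(-46782) = -17928*(-1/46782) = 996/2599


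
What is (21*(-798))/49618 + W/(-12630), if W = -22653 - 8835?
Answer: 112559837/52222945 ≈ 2.1554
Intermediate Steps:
W = -31488
(21*(-798))/49618 + W/(-12630) = (21*(-798))/49618 - 31488/(-12630) = -16758*1/49618 - 31488*(-1/12630) = -8379/24809 + 5248/2105 = 112559837/52222945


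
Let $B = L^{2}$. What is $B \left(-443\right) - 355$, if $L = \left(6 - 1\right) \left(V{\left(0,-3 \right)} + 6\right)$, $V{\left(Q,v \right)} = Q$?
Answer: $-399055$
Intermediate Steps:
$L = 30$ ($L = \left(6 - 1\right) \left(0 + 6\right) = 5 \cdot 6 = 30$)
$B = 900$ ($B = 30^{2} = 900$)
$B \left(-443\right) - 355 = 900 \left(-443\right) - 355 = -398700 - 355 = -399055$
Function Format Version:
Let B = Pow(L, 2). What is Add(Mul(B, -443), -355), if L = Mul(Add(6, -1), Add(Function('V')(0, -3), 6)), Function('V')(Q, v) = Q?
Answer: -399055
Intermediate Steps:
L = 30 (L = Mul(Add(6, -1), Add(0, 6)) = Mul(5, 6) = 30)
B = 900 (B = Pow(30, 2) = 900)
Add(Mul(B, -443), -355) = Add(Mul(900, -443), -355) = Add(-398700, -355) = -399055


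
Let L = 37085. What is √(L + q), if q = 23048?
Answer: √60133 ≈ 245.22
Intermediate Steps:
√(L + q) = √(37085 + 23048) = √60133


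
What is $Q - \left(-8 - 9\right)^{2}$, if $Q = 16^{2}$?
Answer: $-33$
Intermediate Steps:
$Q = 256$
$Q - \left(-8 - 9\right)^{2} = 256 - \left(-8 - 9\right)^{2} = 256 - \left(-17\right)^{2} = 256 - 289 = -33$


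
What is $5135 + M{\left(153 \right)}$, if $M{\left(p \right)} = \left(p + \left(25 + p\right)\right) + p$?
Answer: $5619$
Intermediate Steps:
$M{\left(p \right)} = 25 + 3 p$ ($M{\left(p \right)} = \left(25 + 2 p\right) + p = 25 + 3 p$)
$5135 + M{\left(153 \right)} = 5135 + \left(25 + 3 \cdot 153\right) = 5135 + \left(25 + 459\right) = 5135 + 484 = 5619$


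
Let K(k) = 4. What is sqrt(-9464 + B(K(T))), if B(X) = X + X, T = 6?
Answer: 4*I*sqrt(591) ≈ 97.242*I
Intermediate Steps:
B(X) = 2*X
sqrt(-9464 + B(K(T))) = sqrt(-9464 + 2*4) = sqrt(-9464 + 8) = sqrt(-9456) = 4*I*sqrt(591)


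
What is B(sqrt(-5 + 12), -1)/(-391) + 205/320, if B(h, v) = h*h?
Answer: 15583/25024 ≈ 0.62272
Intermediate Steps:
B(h, v) = h**2
B(sqrt(-5 + 12), -1)/(-391) + 205/320 = (sqrt(-5 + 12))**2/(-391) + 205/320 = (sqrt(7))**2*(-1/391) + 205*(1/320) = 7*(-1/391) + 41/64 = -7/391 + 41/64 = 15583/25024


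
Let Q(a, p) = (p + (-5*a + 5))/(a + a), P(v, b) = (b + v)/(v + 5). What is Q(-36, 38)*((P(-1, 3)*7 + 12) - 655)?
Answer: 285217/144 ≈ 1980.7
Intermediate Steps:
P(v, b) = (b + v)/(5 + v)
Q(a, p) = (5 + p - 5*a)/(2*a) (Q(a, p) = (p + (5 - 5*a))/((2*a)) = (5 + p - 5*a)*(1/(2*a)) = (5 + p - 5*a)/(2*a))
Q(-36, 38)*((P(-1, 3)*7 + 12) - 655) = ((1/2)*(5 + 38 - 5*(-36))/(-36))*((((3 - 1)/(5 - 1))*7 + 12) - 655) = ((1/2)*(-1/36)*(5 + 38 + 180))*(((2/4)*7 + 12) - 655) = ((1/2)*(-1/36)*223)*((((1/4)*2)*7 + 12) - 655) = -223*(((1/2)*7 + 12) - 655)/72 = -223*((7/2 + 12) - 655)/72 = -223*(31/2 - 655)/72 = -223/72*(-1279/2) = 285217/144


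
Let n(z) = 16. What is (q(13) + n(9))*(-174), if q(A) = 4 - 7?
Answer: -2262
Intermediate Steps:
q(A) = -3
(q(13) + n(9))*(-174) = (-3 + 16)*(-174) = 13*(-174) = -2262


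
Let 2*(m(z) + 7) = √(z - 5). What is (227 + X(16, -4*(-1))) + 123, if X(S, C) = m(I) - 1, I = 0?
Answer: 342 + I*√5/2 ≈ 342.0 + 1.118*I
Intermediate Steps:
m(z) = -7 + √(-5 + z)/2 (m(z) = -7 + √(z - 5)/2 = -7 + √(-5 + z)/2)
X(S, C) = -8 + I*√5/2 (X(S, C) = (-7 + √(-5 + 0)/2) - 1 = (-7 + √(-5)/2) - 1 = (-7 + (I*√5)/2) - 1 = (-7 + I*√5/2) - 1 = -8 + I*√5/2)
(227 + X(16, -4*(-1))) + 123 = (227 + (-8 + I*√5/2)) + 123 = (219 + I*√5/2) + 123 = 342 + I*√5/2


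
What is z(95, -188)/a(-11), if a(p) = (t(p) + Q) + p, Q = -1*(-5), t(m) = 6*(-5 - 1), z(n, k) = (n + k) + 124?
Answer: -31/42 ≈ -0.73810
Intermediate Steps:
z(n, k) = 124 + k + n (z(n, k) = (k + n) + 124 = 124 + k + n)
t(m) = -36 (t(m) = 6*(-6) = -36)
Q = 5
a(p) = -31 + p (a(p) = (-36 + 5) + p = -31 + p)
z(95, -188)/a(-11) = (124 - 188 + 95)/(-31 - 11) = 31/(-42) = 31*(-1/42) = -31/42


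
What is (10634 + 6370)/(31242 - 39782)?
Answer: -4251/2135 ≈ -1.9911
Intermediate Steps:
(10634 + 6370)/(31242 - 39782) = 17004/(-8540) = 17004*(-1/8540) = -4251/2135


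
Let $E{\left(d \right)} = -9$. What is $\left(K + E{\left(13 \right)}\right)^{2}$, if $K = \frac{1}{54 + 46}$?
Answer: $\frac{808201}{10000} \approx 80.82$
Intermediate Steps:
$K = \frac{1}{100} \approx 0.01$
$\left(K + E{\left(13 \right)}\right)^{2} = \left(\frac{1}{100} - 9\right)^{2} = \left(- \frac{899}{100}\right)^{2} = \frac{808201}{10000}$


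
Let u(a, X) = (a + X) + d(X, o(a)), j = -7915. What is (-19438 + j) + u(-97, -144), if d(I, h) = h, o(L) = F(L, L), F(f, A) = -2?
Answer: -27596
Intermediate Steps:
o(L) = -2
u(a, X) = -2 + X + a (u(a, X) = (a + X) - 2 = (X + a) - 2 = -2 + X + a)
(-19438 + j) + u(-97, -144) = (-19438 - 7915) + (-2 - 144 - 97) = -27353 - 243 = -27596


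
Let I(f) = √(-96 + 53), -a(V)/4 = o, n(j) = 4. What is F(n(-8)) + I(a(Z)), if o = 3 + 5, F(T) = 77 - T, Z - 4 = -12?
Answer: 73 + I*√43 ≈ 73.0 + 6.5574*I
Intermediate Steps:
Z = -8 (Z = 4 - 12 = -8)
o = 8
a(V) = -32 (a(V) = -4*8 = -32)
I(f) = I*√43 (I(f) = √(-43) = I*√43)
F(n(-8)) + I(a(Z)) = (77 - 1*4) + I*√43 = (77 - 4) + I*√43 = 73 + I*√43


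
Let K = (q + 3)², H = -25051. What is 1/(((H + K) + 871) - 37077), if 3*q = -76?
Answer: -9/546824 ≈ -1.6459e-5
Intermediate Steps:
q = -76/3 (q = (⅓)*(-76) = -76/3 ≈ -25.333)
K = 4489/9 (K = (-76/3 + 3)² = (-67/3)² = 4489/9 ≈ 498.78)
1/(((H + K) + 871) - 37077) = 1/(((-25051 + 4489/9) + 871) - 37077) = 1/((-220970/9 + 871) - 37077) = 1/(-213131/9 - 37077) = 1/(-546824/9) = -9/546824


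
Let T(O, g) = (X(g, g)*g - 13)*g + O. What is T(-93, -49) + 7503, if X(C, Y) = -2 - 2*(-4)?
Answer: 22453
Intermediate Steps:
X(C, Y) = 6 (X(C, Y) = -2 + 8 = 6)
T(O, g) = O + g*(-13 + 6*g) (T(O, g) = (6*g - 13)*g + O = (-13 + 6*g)*g + O = g*(-13 + 6*g) + O = O + g*(-13 + 6*g))
T(-93, -49) + 7503 = (-93 - 13*(-49) + 6*(-49)²) + 7503 = (-93 + 637 + 6*2401) + 7503 = (-93 + 637 + 14406) + 7503 = 14950 + 7503 = 22453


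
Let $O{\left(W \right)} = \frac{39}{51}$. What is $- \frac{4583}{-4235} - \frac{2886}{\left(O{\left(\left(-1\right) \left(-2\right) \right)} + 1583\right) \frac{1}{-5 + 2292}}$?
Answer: $- \frac{237531954949}{57011570} \approx -4166.4$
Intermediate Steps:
$O{\left(W \right)} = \frac{13}{17}$ ($O{\left(W \right)} = 39 \cdot \frac{1}{51} = \frac{13}{17}$)
$- \frac{4583}{-4235} - \frac{2886}{\left(O{\left(\left(-1\right) \left(-2\right) \right)} + 1583\right) \frac{1}{-5 + 2292}} = - \frac{4583}{-4235} - \frac{2886}{\left(\frac{13}{17} + 1583\right) \frac{1}{-5 + 2292}} = \left(-4583\right) \left(- \frac{1}{4235}\right) - \frac{2886}{\frac{26924}{17} \cdot \frac{1}{2287}} = \frac{4583}{4235} - \frac{2886}{\frac{26924}{17} \cdot \frac{1}{2287}} = \frac{4583}{4235} - \frac{2886}{\frac{26924}{38879}} = \frac{4583}{4235} - \frac{56102397}{13462} = - \frac{237531954949}{57011570}$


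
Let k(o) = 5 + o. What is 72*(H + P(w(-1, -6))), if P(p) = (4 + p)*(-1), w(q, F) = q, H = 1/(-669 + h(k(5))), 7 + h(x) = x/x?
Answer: -16208/75 ≈ -216.11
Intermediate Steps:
h(x) = -6 (h(x) = -7 + x/x = -7 + 1 = -6)
H = -1/675 (H = 1/(-669 - 6) = 1/(-675) = -1/675 ≈ -0.0014815)
P(p) = -4 - p
72*(H + P(w(-1, -6))) = 72*(-1/675 + (-4 - 1*(-1))) = 72*(-1/675 + (-4 + 1)) = 72*(-1/675 - 3) = 72*(-2026/675) = -16208/75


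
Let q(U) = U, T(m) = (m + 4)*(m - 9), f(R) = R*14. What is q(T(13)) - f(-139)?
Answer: 2014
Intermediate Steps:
f(R) = 14*R
T(m) = (-9 + m)*(4 + m) (T(m) = (4 + m)*(-9 + m) = (-9 + m)*(4 + m))
q(T(13)) - f(-139) = (-36 + 13² - 5*13) - 14*(-139) = (-36 + 169 - 65) - 1*(-1946) = 68 + 1946 = 2014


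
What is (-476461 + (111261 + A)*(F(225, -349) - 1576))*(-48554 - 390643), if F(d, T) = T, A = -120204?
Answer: -7351636892358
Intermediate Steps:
(-476461 + (111261 + A)*(F(225, -349) - 1576))*(-48554 - 390643) = (-476461 + (111261 - 120204)*(-349 - 1576))*(-48554 - 390643) = (-476461 - 8943*(-1925))*(-439197) = (-476461 + 17215275)*(-439197) = 16738814*(-439197) = -7351636892358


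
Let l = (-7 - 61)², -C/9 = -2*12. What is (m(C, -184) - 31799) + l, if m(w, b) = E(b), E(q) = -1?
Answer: -27176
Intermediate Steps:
C = 216 (C = -(-18)*12 = -9*(-24) = 216)
m(w, b) = -1
l = 4624 (l = (-68)² = 4624)
(m(C, -184) - 31799) + l = (-1 - 31799) + 4624 = -31800 + 4624 = -27176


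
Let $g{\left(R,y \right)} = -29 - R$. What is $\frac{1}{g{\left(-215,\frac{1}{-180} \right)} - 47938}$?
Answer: $- \frac{1}{47752} \approx -2.0942 \cdot 10^{-5}$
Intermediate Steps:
$\frac{1}{g{\left(-215,\frac{1}{-180} \right)} - 47938} = \frac{1}{\left(-29 - -215\right) - 47938} = \frac{1}{\left(-29 + 215\right) - 47938} = \frac{1}{186 - 47938} = \frac{1}{-47752} = - \frac{1}{47752}$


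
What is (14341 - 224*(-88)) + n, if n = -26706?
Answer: 7347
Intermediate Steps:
(14341 - 224*(-88)) + n = (14341 - 224*(-88)) - 26706 = (14341 + 19712) - 26706 = 34053 - 26706 = 7347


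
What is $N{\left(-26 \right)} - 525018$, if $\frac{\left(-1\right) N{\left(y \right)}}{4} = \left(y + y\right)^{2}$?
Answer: $-535834$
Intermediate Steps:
$N{\left(y \right)} = - 16 y^{2}$ ($N{\left(y \right)} = - 4 \left(y + y\right)^{2} = - 4 \left(2 y\right)^{2} = - 4 \cdot 4 y^{2} = - 16 y^{2}$)
$N{\left(-26 \right)} - 525018 = - 16 \left(-26\right)^{2} - 525018 = \left(-16\right) 676 - 525018 = -10816 - 525018 = -535834$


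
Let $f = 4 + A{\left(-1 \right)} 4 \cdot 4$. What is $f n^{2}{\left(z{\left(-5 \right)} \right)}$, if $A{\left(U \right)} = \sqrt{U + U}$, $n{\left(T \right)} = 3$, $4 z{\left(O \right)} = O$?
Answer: $36 + 144 i \sqrt{2} \approx 36.0 + 203.65 i$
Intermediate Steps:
$z{\left(O \right)} = \frac{O}{4}$
$A{\left(U \right)} = \sqrt{2} \sqrt{U}$ ($A{\left(U \right)} = \sqrt{2 U} = \sqrt{2} \sqrt{U}$)
$f = 4 + 16 i \sqrt{2}$ ($f = 4 + \sqrt{2} \sqrt{-1} \cdot 4 \cdot 4 = 4 + \sqrt{2} i 16 = 4 + i \sqrt{2} \cdot 16 = 4 + 16 i \sqrt{2} \approx 4.0 + 22.627 i$)
$f n^{2}{\left(z{\left(-5 \right)} \right)} = \left(4 + 16 i \sqrt{2}\right) 3^{2} = \left(4 + 16 i \sqrt{2}\right) 9 = 36 + 144 i \sqrt{2}$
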